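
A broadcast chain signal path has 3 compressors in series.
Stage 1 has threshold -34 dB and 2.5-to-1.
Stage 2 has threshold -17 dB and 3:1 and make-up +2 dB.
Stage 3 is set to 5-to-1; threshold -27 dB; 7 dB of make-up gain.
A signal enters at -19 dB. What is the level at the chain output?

-19.8 dB

Stage 1: overshoot 15 dB → 15/2.5 = 6 dB → -28 dB.
Stage 2: below threshold (-28 ≤ -17); passes unchanged; make-up brings it to -26 dB.
Stage 3: 1 dB above -27 dB, reduced 5:1 to 0.2 dB above → -26.8 dB; +7 dB make-up → -19.8 dB.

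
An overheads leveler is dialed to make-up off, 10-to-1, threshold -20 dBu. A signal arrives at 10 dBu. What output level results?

10 dBu sits 30 dB over threshold.
The 30 dB excess becomes 3 dB after 10:1 reduction.
Output = -20 + 3 = -17 dBu.

-17 dBu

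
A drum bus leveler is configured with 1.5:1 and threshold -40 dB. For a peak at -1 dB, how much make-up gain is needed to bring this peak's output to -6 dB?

Without make-up, output = threshold + overshoot/1.5 = -40 + 26 = -14 dB.
Gap to target: 8 dB.

8 dB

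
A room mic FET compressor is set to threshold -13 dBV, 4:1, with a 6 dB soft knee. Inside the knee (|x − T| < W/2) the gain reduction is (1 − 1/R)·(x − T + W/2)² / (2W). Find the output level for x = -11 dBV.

x − T + W/2 = -11 − (-13) + 3 = 5.
GR = (1 − 1/4) × 5² / 12 = 0.75 × 25 / 12 = 1.5625 dB.
Output = -11 − 1.5625 = -12.5625 dBV.

-12.5625 dBV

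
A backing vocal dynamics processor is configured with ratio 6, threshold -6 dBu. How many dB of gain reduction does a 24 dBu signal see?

25 dB

Overshoot = 24 − (-6) = 30 dB.
A 6:1 ratio leaves 5 dB of that excess.
GR = overshoot in − overshoot out = 30 − 5 = 25 dB.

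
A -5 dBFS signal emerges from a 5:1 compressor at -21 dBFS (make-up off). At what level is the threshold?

Gain reduction = -5 − (-21) = 16 dB; output overshoot = GR / (R − 1) = 16 / 4 = 4 dB.
Threshold = output − output overshoot = -21 − 4 = -25 dBFS.

-25 dBFS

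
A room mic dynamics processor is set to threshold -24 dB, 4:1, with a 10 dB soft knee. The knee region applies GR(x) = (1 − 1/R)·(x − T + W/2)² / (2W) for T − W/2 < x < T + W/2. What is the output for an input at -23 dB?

x − T + W/2 = -23 − (-24) + 5 = 6.
GR = (1 − 1/4) × 6² / 20 = 0.75 × 36 / 20 = 1.35 dB.
Output = -23 − 1.35 = -24.35 dB.

-24.35 dB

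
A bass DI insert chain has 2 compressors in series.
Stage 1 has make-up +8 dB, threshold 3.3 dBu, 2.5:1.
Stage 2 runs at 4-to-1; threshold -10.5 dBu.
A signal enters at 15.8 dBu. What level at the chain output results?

-3.8 dBu

Stage 1: 15.8 dBu is 12.5 dB over 3.3 dBu; at 2.5:1 that becomes 5 dB over, giving 8.3 dBu; +8 dB make-up → 16.3 dBu.
Stage 2: 16.3 dBu is 26.8 dB over -10.5 dBu; at 4:1 that becomes 6.7 dB over, giving -3.8 dBu.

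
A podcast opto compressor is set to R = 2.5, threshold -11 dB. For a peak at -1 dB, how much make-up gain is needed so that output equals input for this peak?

Overshoot 10 dB → 10/2.5 = 4 dB after compression, so the compressed level is -11 + 4 = -7 dB.
Make-up = target − compressed = -1 − (-7) = 6 dB.

6 dB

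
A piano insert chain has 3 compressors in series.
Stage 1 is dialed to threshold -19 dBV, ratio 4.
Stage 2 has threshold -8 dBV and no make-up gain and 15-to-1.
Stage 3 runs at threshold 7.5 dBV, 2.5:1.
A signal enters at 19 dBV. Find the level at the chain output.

-9.5 dBV

Stage 1: 19 dBV is 38 dB over -19 dBV; at 4:1 that becomes 9.5 dB over, giving -9.5 dBV.
Stage 2: below threshold (-9.5 ≤ -8); passes unchanged; output -9.5 dBV.
Stage 3: -9.5 dBV is at or below the 7.5 dBV threshold — no compression; output -9.5 dBV.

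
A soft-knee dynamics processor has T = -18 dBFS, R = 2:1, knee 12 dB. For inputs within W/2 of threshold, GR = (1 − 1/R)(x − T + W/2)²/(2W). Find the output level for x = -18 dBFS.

x − T + W/2 = -18 − (-18) + 6 = 6.
GR = (1 − 1/2) × 6² / 24 = 0.5 × 36 / 24 = 0.75 dB.
Output = -18 − 0.75 = -18.75 dBFS.

-18.75 dBFS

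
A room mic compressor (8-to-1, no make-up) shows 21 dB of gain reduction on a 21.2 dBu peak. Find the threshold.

Gain reduction = 21.2 − 0.2 = 21 dB; output overshoot = GR / (R − 1) = 21 / 7 = 3 dB.
Threshold = output − output overshoot = 0.2 − 3 = -2.8 dBu.

-2.8 dBu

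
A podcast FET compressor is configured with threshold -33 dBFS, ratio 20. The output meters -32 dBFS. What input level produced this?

-13 dBFS

The compressed level sits -32 − (-33) = 1 dB over threshold.
Before 20:1 compression the overshoot was 1 × 20 = 20 dB, so input = -33 + 20 = -13 dBFS.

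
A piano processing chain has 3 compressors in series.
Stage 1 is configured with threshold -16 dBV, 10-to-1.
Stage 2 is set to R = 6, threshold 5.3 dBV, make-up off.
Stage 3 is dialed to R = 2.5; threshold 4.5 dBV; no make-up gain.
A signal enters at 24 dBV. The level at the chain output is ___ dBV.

-12 dBV

Stage 1: 40 dB above -16 dBV, reduced 10:1 to 4 dB above → -12 dBV.
Stage 2: below threshold (-12 ≤ 5.3); passes unchanged; output -12 dBV.
Stage 3: below threshold (-12 ≤ 4.5); passes unchanged; output -12 dBV.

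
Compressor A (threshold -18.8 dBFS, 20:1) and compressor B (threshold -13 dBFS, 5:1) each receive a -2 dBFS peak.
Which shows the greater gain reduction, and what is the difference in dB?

A: GR = 16.8 − 16.8/20 = 15.96 dB.
B: GR = 11 − 11/5 = 8.8 dB.
A applies 7.16 dB more gain reduction.

A, by 7.16 dB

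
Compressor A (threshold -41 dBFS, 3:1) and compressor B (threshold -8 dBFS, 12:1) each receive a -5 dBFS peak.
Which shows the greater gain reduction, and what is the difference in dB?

A, by 21.25 dB

A: overshoot 36 dB → output overshoot 12 dB → GR 24 dB.
B: overshoot 3 dB → output overshoot 0.25 dB → GR 2.75 dB.
Difference: 21.25 dB in favour of A.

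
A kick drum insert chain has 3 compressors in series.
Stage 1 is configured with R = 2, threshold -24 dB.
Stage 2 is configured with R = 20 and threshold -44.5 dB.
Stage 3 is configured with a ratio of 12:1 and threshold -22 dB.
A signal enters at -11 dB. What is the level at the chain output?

-43.15 dB

Stage 1: -11 dB is 13 dB over -24 dB; at 2:1 that becomes 6.5 dB over, giving -17.5 dB.
Stage 2: -17.5 dB is 27 dB over -44.5 dB; at 20:1 that becomes 1.35 dB over, giving -43.15 dB.
Stage 3: -43.15 dB is at or below the -22 dB threshold — no compression; output -43.15 dB.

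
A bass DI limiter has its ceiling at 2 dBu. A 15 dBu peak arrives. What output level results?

At ∞:1, everything above 2 dBu is held at the ceiling.

2 dBu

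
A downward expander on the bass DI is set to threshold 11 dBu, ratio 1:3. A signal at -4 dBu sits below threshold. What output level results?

-34 dBu

Below threshold, a 1:3 expander applies gain = (3−1)×(T − x) of attenuation.
(3−1) × 15 = 30 dB, so output = -4 − 30 = -34 dBu.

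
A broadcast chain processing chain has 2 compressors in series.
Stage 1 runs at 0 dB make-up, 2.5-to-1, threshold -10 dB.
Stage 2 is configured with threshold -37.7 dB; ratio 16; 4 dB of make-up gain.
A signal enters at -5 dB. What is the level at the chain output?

-31.84375 dB

Stage 1: -5 dB is 5 dB over -10 dB; at 2.5:1 that becomes 2 dB over, giving -8 dB.
Stage 2: -8 dB is 29.7 dB over -37.7 dB; at 16:1 that becomes 1.85625 dB over, giving -35.84375 dB; +4 dB make-up → -31.84375 dB.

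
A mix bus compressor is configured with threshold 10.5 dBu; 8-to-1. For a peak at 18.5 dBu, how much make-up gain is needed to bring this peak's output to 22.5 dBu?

11 dB

The peak compresses to 10.5 + 8/8 = 11.5 dBu.
To reach 22.5 dBu requires 22.5 − 11.5 = 11 dB of make-up.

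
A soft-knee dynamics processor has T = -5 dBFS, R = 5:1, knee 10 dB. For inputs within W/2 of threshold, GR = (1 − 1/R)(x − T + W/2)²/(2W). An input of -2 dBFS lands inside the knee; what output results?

x − T + W/2 = -2 − (-5) + 5 = 8.
GR = (1 − 1/5) × 8² / 20 = 0.8 × 64 / 20 = 2.56 dB.
Output = -2 − 2.56 = -4.56 dBFS.

-4.56 dBFS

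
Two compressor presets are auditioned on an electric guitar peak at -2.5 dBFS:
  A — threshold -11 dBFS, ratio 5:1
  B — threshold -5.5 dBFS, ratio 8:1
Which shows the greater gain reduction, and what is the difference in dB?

A, by 4.175 dB

A: overshoot 8.5 dB → output overshoot 1.7 dB → GR 6.8 dB.
B: overshoot 3 dB → output overshoot 0.375 dB → GR 2.625 dB.
A reduces 4.175 dB more.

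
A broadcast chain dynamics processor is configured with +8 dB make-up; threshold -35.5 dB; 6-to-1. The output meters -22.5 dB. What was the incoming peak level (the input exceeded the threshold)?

Before make-up, the level was -22.5 − 8 = -30.5 dB.
The compressed level sits -30.5 − (-35.5) = 5 dB over threshold.
Before 6:1 compression the overshoot was 5 × 6 = 30 dB, so input = -35.5 + 30 = -5.5 dB.

-5.5 dB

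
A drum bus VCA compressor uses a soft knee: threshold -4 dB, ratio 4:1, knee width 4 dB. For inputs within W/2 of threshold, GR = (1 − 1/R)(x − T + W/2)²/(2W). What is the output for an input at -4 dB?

-4.375 dB

x − T + W/2 = -4 − (-4) + 2 = 2.
GR = (1 − 1/4) × 2² / 8 = 0.75 × 4 / 8 = 0.375 dB.
Output = -4 − 0.375 = -4.375 dB.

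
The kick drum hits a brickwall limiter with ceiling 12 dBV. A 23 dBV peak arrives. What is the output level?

A brickwall limiter is an ∞:1 compressor: any input above the ceiling is clamped to 12 dBV.

12 dBV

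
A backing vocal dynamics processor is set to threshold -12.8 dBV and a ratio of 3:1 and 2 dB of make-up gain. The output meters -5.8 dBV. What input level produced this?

Remove make-up: -5.8 − 2 = -7.8 dBV.
The compressed level sits -7.8 − (-12.8) = 5 dB over threshold.
Input overshoot = R × output overshoot = 15 dB → input = -12.8 + 15 = 2.2 dBV.

2.2 dBV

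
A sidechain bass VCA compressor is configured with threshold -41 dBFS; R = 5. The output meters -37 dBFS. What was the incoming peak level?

-21 dBFS

The compressed level sits -37 − (-41) = 4 dB over threshold.
Undo the ratio: input overshoot = 4 × 5 = 20 dB, giving input = -21 dBFS.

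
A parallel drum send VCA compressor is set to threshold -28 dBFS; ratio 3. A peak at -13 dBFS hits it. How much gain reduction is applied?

-13 dBFS exceeds the threshold by 15 dB.
After 3:1 compression the overshoot becomes 15/3 = 5 dB.
Gain reduction = 15 − 5 = 10 dB.

10 dB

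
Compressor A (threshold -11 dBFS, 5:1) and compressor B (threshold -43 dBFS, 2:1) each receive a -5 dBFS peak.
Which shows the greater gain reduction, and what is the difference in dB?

A: 6 dB over, compressed to 1.2 dB over, so 4.8 dB of GR.
B: 38 dB over, compressed to 19 dB over, so 19 dB of GR.
B reduces 14.2 dB more.

B, by 14.2 dB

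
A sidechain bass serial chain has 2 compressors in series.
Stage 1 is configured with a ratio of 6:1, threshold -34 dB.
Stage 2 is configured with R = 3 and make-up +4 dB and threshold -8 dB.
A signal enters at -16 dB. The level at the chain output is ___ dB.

-27 dB

Stage 1: overshoot 18 dB → 18/6 = 3 dB → -31 dB.
Stage 2: -31 dB ≤ -8 dB, so stage 2 doesn't engage; make-up brings it to -27 dB.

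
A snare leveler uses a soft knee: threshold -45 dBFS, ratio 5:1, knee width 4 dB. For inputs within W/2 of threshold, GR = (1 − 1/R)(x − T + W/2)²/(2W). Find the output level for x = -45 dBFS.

x − T + W/2 = -45 − (-45) + 2 = 2.
GR = (1 − 1/5) × 2² / 8 = 0.8 × 4 / 8 = 0.4 dB.
Output = -45 − 0.4 = -45.4 dBFS.

-45.4 dBFS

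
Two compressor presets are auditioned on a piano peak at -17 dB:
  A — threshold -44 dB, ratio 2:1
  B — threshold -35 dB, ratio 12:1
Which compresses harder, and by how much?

B, by 3 dB

A: 27 dB over, compressed to 13.5 dB over, so 13.5 dB of GR.
B: 18 dB over, compressed to 1.5 dB over, so 16.5 dB of GR.
B reduces 3 dB more.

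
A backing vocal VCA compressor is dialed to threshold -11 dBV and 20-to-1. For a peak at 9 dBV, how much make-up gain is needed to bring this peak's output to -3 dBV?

Overshoot 20 dB → 20/20 = 1 dB after compression, so the compressed level is -11 + 1 = -10 dBV.
Make-up = target − compressed = -3 − (-10) = 7 dB.

7 dB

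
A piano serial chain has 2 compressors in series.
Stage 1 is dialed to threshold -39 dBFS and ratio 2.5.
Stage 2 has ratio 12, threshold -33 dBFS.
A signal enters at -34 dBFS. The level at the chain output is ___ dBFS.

Stage 1: -34 dBFS is 5 dB over -39 dBFS; at 2.5:1 that becomes 2 dB over, giving -37 dBFS.
Stage 2: below threshold (-37 ≤ -33); passes unchanged; output -37 dBFS.

-37 dBFS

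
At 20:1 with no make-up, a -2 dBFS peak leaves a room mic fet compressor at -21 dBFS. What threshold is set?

Gain reduction = -2 − (-21) = 19 dB; output overshoot = GR / (R − 1) = 19 / 19 = 1 dB.
Threshold = output − output overshoot = -21 − 1 = -22 dBFS.

-22 dBFS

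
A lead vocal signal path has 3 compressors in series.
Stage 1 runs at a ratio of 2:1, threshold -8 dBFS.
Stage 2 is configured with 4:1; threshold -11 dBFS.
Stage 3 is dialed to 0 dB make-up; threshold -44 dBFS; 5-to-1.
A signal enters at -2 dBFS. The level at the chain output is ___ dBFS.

Stage 1: 6 dB above -8 dBFS, reduced 2:1 to 3 dB above → -5 dBFS.
Stage 2: 6 dB above -11 dBFS, reduced 4:1 to 1.5 dB above → -9.5 dBFS.
Stage 3: -9.5 dBFS is 34.5 dB over -44 dBFS; at 5:1 that becomes 6.9 dB over, giving -37.1 dBFS.

-37.1 dBFS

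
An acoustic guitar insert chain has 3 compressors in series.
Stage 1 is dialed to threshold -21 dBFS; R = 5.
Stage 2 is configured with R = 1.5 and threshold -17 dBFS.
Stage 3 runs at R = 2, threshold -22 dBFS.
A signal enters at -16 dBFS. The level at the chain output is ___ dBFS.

Stage 1: overshoot 5 dB → 5/5 = 1 dB → -20 dBFS.
Stage 2: below threshold (-20 ≤ -17); passes unchanged; output -20 dBFS.
Stage 3: 2 dB above -22 dBFS, reduced 2:1 to 1 dB above → -21 dBFS.

-21 dBFS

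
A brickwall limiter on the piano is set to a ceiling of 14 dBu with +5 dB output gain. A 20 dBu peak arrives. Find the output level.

19 dBu

The limiter clamps the peak to its 14 dBu ceiling.
Output gain then adds 5 dB: 14 + 5 = 19 dBu.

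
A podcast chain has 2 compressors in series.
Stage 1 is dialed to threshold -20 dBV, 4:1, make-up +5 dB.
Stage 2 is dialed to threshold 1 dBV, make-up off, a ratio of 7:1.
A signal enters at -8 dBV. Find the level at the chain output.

Stage 1: -8 dBV is 12 dB over -20 dBV; at 4:1 that becomes 3 dB over, giving -17 dBV; +5 dB make-up → -12 dBV.
Stage 2: -12 dBV ≤ 1 dBV, so stage 2 doesn't engage; output -12 dBV.

-12 dBV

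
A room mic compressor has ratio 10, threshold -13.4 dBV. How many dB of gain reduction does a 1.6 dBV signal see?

13.5 dB

The signal is 15 dB above threshold.
After 10:1 compression the overshoot becomes 15/10 = 1.5 dB.
Gain reduction = 15 − 1.5 = 13.5 dB.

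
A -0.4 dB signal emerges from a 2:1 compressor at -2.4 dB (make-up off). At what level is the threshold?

Let T be the threshold. Output overshoot = (input overshoot)/R, so -2.4 − T = (-0.4 − T)/2.
2·(-2.4 − T) = -0.4 − T → 1·T = -4.8 − (-0.4) = -4.4.
T = -4.4/1 = -4.4 dB.

-4.4 dB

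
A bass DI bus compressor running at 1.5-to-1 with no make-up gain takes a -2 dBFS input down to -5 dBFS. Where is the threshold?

-11 dBFS

Gain reduction = -2 − (-5) = 3 dB; output overshoot = GR / (R − 1) = 3 / 0.5 = 6 dB.
Threshold = output − output overshoot = -5 − 6 = -11 dBFS.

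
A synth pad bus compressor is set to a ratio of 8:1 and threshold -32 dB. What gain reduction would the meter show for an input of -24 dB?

7 dB

The signal is 8 dB above threshold.
After 8:1 compression the overshoot becomes 8/8 = 1 dB.
So the signal is attenuated by 8 − 1 = 7 dB.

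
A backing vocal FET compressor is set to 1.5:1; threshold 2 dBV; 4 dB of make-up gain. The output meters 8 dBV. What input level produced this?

Before make-up, the level was 8 − 4 = 4 dBV.
Post-compression overshoot = 4 − 2 = 2 dB.
Undo the ratio: input overshoot = 2 × 1.5 = 3 dB, giving input = 5 dBV.

5 dBV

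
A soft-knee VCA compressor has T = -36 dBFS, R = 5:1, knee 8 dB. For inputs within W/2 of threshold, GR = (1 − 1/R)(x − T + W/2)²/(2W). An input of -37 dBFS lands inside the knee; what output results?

-37.45 dBFS

x − T + W/2 = -37 − (-36) + 4 = 3.
GR = (1 − 1/5) × 3² / 16 = 0.8 × 9 / 16 = 0.45 dB.
Output = -37 − 0.45 = -37.45 dBFS.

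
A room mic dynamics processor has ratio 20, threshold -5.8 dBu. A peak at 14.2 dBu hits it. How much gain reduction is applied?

19 dB

The signal is 20 dB above threshold.
After 20:1 compression the overshoot becomes 20/20 = 1 dB.
GR = overshoot in − overshoot out = 20 − 1 = 19 dB.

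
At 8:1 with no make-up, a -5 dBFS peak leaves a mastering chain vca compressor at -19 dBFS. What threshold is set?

-21 dBFS

Input is 16 dB above T (since output overshoot × R = input overshoot: (-19 − T)·8 = -5 − T gives T = -21 dBFS).
Check: -21 + (-5 − (-21))/8 = -21 + 2 = -19 dBFS. ✓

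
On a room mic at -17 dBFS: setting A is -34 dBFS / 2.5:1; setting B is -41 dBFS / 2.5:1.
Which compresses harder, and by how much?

B, by 4.2 dB

A: GR = 17 − 17/2.5 = 10.2 dB.
B: GR = 24 − 24/2.5 = 14.4 dB.
B reduces 4.2 dB more.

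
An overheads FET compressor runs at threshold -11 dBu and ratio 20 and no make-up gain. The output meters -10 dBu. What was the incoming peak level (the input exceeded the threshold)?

The compressed level sits -10 − (-11) = 1 dB over threshold.
Undo the ratio: input overshoot = 1 × 20 = 20 dB, giving input = 9 dBu.

9 dBu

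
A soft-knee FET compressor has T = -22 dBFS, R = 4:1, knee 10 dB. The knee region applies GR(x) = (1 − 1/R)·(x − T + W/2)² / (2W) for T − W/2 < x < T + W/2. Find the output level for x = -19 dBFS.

-21.4 dBFS

x − T + W/2 = -19 − (-22) + 5 = 8.
GR = (1 − 1/4) × 8² / 20 = 0.75 × 64 / 20 = 2.4 dB.
Output = -19 − 2.4 = -21.4 dBFS.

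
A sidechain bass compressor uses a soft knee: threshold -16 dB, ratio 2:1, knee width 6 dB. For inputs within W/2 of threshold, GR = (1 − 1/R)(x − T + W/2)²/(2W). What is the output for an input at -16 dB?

x − T + W/2 = -16 − (-16) + 3 = 3.
GR = (1 − 1/2) × 3² / 12 = 0.5 × 9 / 12 = 0.375 dB.
Output = -16 − 0.375 = -16.375 dB.

-16.375 dB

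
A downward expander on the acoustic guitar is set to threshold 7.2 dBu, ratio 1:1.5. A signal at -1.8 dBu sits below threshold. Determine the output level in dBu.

-6.3 dBu

Undershoot = 7.2 − (-1.8) = 9 dB.
At 1:1.5, that expands to 13.5 dB under threshold.
Output = 7.2 − 13.5 = -6.3 dBu.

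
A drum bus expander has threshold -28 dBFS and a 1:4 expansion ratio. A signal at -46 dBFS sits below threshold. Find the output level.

-100 dBFS

Undershoot = (-28) − (-46) = 18 dB.
At 1:4, that expands to 72 dB under threshold.
Output = -28 − 72 = -100 dBFS.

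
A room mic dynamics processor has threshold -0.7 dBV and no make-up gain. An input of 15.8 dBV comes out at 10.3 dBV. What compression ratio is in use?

1.5:1

Input overshoot = 15.8 − (-0.7) = 16.5 dB; output overshoot = 10.3 − (-0.7) = 11 dB.
Ratio = 16.5 / 11 = 1.5.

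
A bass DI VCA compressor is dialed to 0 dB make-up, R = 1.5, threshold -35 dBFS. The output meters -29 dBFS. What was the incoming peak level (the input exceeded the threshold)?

-26 dBFS

Post-compression overshoot = -29 − (-35) = 6 dB.
Undo the ratio: input overshoot = 6 × 1.5 = 9 dB, giving input = -26 dBFS.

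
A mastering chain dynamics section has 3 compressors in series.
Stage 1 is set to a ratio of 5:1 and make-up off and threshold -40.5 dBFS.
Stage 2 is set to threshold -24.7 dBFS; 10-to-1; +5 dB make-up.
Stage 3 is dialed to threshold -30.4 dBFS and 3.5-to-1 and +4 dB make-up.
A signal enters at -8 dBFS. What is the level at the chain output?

Stage 1: overshoot 32.5 dB → 32.5/5 = 6.5 dB → -34 dBFS.
Stage 2: -34 dBFS is at or below the -24.7 dBFS threshold — no compression; make-up brings it to -29 dBFS.
Stage 3: 1.4 dB above -30.4 dBFS, reduced 3.5:1 to 0.4 dB above → -30 dBFS; +4 dB make-up → -26 dBFS.

-26 dBFS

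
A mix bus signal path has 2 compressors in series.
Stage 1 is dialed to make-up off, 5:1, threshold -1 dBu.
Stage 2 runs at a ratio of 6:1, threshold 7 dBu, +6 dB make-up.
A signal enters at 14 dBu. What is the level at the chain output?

Stage 1: 15 dB above -1 dBu, reduced 5:1 to 3 dB above → 2 dBu.
Stage 2: 2 dBu ≤ 7 dBu, so stage 2 doesn't engage; make-up brings it to 8 dBu.

8 dBu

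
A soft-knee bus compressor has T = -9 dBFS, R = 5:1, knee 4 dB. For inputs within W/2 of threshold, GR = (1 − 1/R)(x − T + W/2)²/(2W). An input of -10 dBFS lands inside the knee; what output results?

-10.1 dBFS

x − T + W/2 = -10 − (-9) + 2 = 1.
GR = (1 − 1/5) × 1² / 8 = 0.8 × 1 / 8 = 0.1 dB.
Output = -10 − 0.1 = -10.1 dBFS.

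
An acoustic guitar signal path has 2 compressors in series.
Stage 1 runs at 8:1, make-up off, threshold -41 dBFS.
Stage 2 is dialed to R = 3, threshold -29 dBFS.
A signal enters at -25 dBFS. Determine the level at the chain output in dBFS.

Stage 1: overshoot 16 dB → 16/8 = 2 dB → -39 dBFS.
Stage 2: -39 dBFS ≤ -29 dBFS, so stage 2 doesn't engage; output -39 dBFS.

-39 dBFS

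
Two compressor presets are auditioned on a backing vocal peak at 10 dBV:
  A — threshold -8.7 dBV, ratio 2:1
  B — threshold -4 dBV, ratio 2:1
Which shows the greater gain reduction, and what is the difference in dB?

A: GR = 18.7 − 18.7/2 = 9.35 dB.
B: GR = 14 − 14/2 = 7 dB.
A reduces 2.35 dB more.

A, by 2.35 dB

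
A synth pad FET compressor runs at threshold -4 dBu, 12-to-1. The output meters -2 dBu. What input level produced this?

The compressed level sits -2 − (-4) = 2 dB over threshold.
Undo the ratio: input overshoot = 2 × 12 = 24 dB, giving input = 20 dBu.

20 dBu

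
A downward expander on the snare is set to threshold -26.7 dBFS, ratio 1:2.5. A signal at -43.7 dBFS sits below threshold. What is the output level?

-69.2 dBFS

The input is 17 dB below the -26.7 dBFS threshold.
A 1:2.5 expander multiplies undershoot by 2.5: 17 × 2.5 = 42.5 dB below threshold.
Output = -26.7 − 42.5 = -69.2 dBFS.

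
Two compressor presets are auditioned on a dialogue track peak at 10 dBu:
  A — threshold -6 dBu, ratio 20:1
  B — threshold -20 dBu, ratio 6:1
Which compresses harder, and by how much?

A: overshoot 16 dB → output overshoot 0.8 dB → GR 15.2 dB.
B: overshoot 30 dB → output overshoot 5 dB → GR 25 dB.
Difference: 9.8 dB in favour of B.

B, by 9.8 dB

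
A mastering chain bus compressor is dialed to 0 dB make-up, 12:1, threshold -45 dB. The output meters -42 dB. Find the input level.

-9 dB

That's 3 dB above the -45 dB threshold.
Before 12:1 compression the overshoot was 3 × 12 = 36 dB, so input = -45 + 36 = -9 dB.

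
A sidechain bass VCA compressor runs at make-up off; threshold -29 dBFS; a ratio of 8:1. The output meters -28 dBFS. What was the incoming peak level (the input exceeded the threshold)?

-21 dBFS

The compressed level sits -28 − (-29) = 1 dB over threshold.
Input overshoot = R × output overshoot = 8 dB → input = -29 + 8 = -21 dBFS.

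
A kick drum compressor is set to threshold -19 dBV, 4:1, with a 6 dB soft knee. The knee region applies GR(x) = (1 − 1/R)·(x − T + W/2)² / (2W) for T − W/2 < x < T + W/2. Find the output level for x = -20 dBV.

x − T + W/2 = -20 − (-19) + 3 = 2.
GR = (1 − 1/4) × 2² / 12 = 0.75 × 4 / 12 = 0.25 dB.
Output = -20 − 0.25 = -20.25 dBV.

-20.25 dBV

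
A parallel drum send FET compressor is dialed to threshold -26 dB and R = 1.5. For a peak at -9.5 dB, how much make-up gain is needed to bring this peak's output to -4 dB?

11 dB

Overshoot 16.5 dB → 16.5/1.5 = 11 dB after compression, so the compressed level is -26 + 11 = -15 dB.
Make-up = target − compressed = -4 − (-15) = 11 dB.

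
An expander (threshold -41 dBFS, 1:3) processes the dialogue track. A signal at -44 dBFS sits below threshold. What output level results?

The input is 3 dB below the -41 dBFS threshold.
A 1:3 expander multiplies undershoot by 3: 3 × 3 = 9 dB below threshold.
Output = -41 − 9 = -50 dBFS.

-50 dBFS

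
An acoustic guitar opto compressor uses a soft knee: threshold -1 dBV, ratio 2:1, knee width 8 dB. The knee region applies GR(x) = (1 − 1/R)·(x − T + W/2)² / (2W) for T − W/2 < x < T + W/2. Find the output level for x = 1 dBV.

-0.125 dBV

x − T + W/2 = 1 − (-1) + 4 = 6.
GR = (1 − 1/2) × 6² / 16 = 0.5 × 36 / 16 = 1.125 dB.
Output = 1 − 1.125 = -0.125 dBV.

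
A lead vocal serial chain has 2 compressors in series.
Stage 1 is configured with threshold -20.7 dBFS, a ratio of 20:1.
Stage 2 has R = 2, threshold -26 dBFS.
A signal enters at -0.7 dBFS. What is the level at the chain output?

-22.85 dBFS

Stage 1: overshoot 20 dB → 20/20 = 1 dB → -19.7 dBFS.
Stage 2: overshoot 6.3 dB → 6.3/2 = 3.15 dB → -22.85 dBFS.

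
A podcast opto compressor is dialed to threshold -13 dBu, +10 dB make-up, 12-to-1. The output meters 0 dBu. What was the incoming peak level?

Before make-up, the level was 0 − 10 = -10 dBu.
Post-compression overshoot = -10 − (-13) = 3 dB.
Before 12:1 compression the overshoot was 3 × 12 = 36 dB, so input = -13 + 36 = 23 dBu.

23 dBu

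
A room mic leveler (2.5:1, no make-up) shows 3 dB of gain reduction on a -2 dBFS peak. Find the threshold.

-7 dBFS

Gain reduction = -2 − (-5) = 3 dB; output overshoot = GR / (R − 1) = 3 / 1.5 = 2 dB.
Threshold = output − output overshoot = -5 − 2 = -7 dBFS.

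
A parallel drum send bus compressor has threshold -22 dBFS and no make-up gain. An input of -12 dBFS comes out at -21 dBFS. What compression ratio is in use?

Input overshoot = -12 − (-22) = 10 dB; output overshoot = -21 − (-22) = 1 dB.
Ratio = 10 / 1 = 10.

10:1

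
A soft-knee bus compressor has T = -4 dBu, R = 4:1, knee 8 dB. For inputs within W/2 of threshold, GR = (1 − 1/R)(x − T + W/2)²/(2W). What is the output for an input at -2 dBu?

x − T + W/2 = -2 − (-4) + 4 = 6.
GR = (1 − 1/4) × 6² / 16 = 0.75 × 36 / 16 = 1.6875 dB.
Output = -2 − 1.6875 = -3.6875 dBu.

-3.6875 dBu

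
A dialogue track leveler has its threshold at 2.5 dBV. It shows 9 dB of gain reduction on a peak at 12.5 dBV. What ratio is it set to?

10:1

Input overshoot = 12.5 − 2.5 = 10 dB.
Output overshoot = 10 − 9 = 1 dB.
Ratio = input overshoot / output overshoot = 10 / 1 = 10.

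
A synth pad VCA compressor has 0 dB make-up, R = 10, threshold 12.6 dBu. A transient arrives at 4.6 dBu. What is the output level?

4.6 dBu

4.6 dBu is 8 dB below the 12.6 dBu threshold, so no gain reduction is applied.
Output = input = 4.6 dBu.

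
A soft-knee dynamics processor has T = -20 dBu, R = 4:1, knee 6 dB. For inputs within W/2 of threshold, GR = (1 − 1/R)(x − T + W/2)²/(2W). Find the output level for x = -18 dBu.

x − T + W/2 = -18 − (-20) + 3 = 5.
GR = (1 − 1/4) × 5² / 12 = 0.75 × 25 / 12 = 1.5625 dB.
Output = -18 − 1.5625 = -19.5625 dBu.

-19.5625 dBu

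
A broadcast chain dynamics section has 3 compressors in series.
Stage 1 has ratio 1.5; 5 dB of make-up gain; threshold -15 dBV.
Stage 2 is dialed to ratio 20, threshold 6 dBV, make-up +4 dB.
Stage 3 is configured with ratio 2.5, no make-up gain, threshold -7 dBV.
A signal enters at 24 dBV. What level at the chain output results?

0 dBV

Stage 1: 39 dB above -15 dBV, reduced 1.5:1 to 26 dB above → 11 dBV; +5 dB make-up → 16 dBV.
Stage 2: 16 dBV is 10 dB over 6 dBV; at 20:1 that becomes 0.5 dB over, giving 6.5 dBV; +4 dB make-up → 10.5 dBV.
Stage 3: 17.5 dB above -7 dBV, reduced 2.5:1 to 7 dB above → 0 dBV.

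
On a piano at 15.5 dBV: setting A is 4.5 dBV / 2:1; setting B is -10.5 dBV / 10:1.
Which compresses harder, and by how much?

A: 11 dB over, compressed to 5.5 dB over, so 5.5 dB of GR.
B: 26 dB over, compressed to 2.6 dB over, so 23.4 dB of GR.
B applies 17.9 dB more gain reduction.

B, by 17.9 dB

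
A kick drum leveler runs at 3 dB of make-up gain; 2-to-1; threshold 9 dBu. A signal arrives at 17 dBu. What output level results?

Overshoot: 17 − 9 = 8 dB.
At 2:1 the overshoot is divided by 2, leaving 4 dB above threshold.
Output = 9 + 4 = 13 dBu; make-up adds 3 dB, giving 16 dBu.

16 dBu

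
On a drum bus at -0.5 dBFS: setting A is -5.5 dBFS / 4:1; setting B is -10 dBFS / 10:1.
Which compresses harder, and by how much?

A: 5 dB over, compressed to 1.25 dB over, so 3.75 dB of GR.
B: 9.5 dB over, compressed to 0.95 dB over, so 8.55 dB of GR.
B reduces 4.8 dB more.

B, by 4.8 dB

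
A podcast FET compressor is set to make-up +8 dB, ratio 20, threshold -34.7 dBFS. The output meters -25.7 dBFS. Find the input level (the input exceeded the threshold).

-14.7 dBFS

Stripping the +8 dB make-up gives -33.7 dBFS at the gain stage.
The compressed level sits -33.7 − (-34.7) = 1 dB over threshold.
Input overshoot = R × output overshoot = 20 dB → input = -34.7 + 20 = -14.7 dBFS.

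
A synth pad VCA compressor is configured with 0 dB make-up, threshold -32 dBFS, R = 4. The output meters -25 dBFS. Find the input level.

-4 dBFS

Post-compression overshoot = -25 − (-32) = 7 dB.
Input overshoot = R × output overshoot = 28 dB → input = -32 + 28 = -4 dBFS.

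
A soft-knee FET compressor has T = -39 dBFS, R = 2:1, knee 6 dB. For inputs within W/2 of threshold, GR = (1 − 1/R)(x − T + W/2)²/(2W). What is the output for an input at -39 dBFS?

x − T + W/2 = -39 − (-39) + 3 = 3.
GR = (1 − 1/2) × 3² / 12 = 0.5 × 9 / 12 = 0.375 dB.
Output = -39 − 0.375 = -39.375 dBFS.

-39.375 dBFS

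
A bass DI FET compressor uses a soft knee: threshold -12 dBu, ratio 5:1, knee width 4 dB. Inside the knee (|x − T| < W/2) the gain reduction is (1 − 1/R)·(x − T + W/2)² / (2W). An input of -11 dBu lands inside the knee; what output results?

-11.9 dBu

x − T + W/2 = -11 − (-12) + 2 = 3.
GR = (1 − 1/5) × 3² / 8 = 0.8 × 9 / 8 = 0.9 dB.
Output = -11 − 0.9 = -11.9 dBu.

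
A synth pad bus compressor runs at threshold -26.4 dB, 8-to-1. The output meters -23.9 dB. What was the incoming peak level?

Post-compression overshoot = -23.9 − (-26.4) = 2.5 dB.
Input overshoot = R × output overshoot = 20 dB → input = -26.4 + 20 = -6.4 dB.

-6.4 dB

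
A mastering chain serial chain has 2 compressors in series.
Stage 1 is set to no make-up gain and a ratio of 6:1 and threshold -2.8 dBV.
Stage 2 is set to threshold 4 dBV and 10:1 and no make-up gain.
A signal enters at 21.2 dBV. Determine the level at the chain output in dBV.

1.2 dBV

Stage 1: overshoot 24 dB → 24/6 = 4 dB → 1.2 dBV.
Stage 2: below threshold (1.2 ≤ 4); passes unchanged; output 1.2 dBV.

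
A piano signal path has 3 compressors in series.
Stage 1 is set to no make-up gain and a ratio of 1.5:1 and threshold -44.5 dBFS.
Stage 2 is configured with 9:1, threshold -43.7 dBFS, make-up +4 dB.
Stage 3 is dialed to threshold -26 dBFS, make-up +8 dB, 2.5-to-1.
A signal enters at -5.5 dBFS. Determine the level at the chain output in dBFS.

-28.9 dBFS

Stage 1: -5.5 dBFS is 39 dB over -44.5 dBFS; at 1.5:1 that becomes 26 dB over, giving -18.5 dBFS.
Stage 2: 25.2 dB above -43.7 dBFS, reduced 9:1 to 2.8 dB above → -40.9 dBFS; +4 dB make-up → -36.9 dBFS.
Stage 3: below threshold (-36.9 ≤ -26); passes unchanged; make-up brings it to -28.9 dBFS.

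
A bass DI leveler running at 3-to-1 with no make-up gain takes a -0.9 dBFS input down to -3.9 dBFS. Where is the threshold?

Input is 4.5 dB above T (since output overshoot × R = input overshoot: (-3.9 − T)·3 = -0.9 − T gives T = -5.4 dBFS).
Check: -5.4 + (-0.9 − (-5.4))/3 = -5.4 + 1.5 = -3.9 dBFS. ✓

-5.4 dBFS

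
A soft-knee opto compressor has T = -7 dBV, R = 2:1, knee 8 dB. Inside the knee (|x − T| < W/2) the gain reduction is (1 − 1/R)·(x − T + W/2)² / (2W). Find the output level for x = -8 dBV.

x − T + W/2 = -8 − (-7) + 4 = 3.
GR = (1 − 1/2) × 3² / 16 = 0.5 × 9 / 16 = 0.28125 dB.
Output = -8 − 0.28125 = -8.28125 dBV.

-8.28125 dBV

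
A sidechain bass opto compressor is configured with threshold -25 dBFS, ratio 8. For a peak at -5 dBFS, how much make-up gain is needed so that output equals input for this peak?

The peak compresses to -25 + 20/8 = -22.5 dBFS.
To reach -5 dBFS requires -5 − (-22.5) = 17.5 dB of make-up.

17.5 dB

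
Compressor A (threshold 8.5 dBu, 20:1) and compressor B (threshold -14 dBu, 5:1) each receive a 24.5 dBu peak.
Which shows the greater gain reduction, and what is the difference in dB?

B, by 15.6 dB

A: overshoot 16 dB → output overshoot 0.8 dB → GR 15.2 dB.
B: overshoot 38.5 dB → output overshoot 7.7 dB → GR 30.8 dB.
Difference: 15.6 dB in favour of B.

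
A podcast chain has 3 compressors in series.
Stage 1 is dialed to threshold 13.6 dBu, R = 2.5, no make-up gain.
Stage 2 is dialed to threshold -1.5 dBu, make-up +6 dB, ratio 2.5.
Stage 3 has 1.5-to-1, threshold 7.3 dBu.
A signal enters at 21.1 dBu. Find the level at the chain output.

Stage 1: 21.1 dBu is 7.5 dB over 13.6 dBu; at 2.5:1 that becomes 3 dB over, giving 16.6 dBu.
Stage 2: 18.1 dB above -1.5 dBu, reduced 2.5:1 to 7.24 dB above → 5.74 dBu; +6 dB make-up → 11.74 dBu.
Stage 3: overshoot 4.44 dB → 4.44/1.5 = 2.96 dB → 10.26 dBu.

10.26 dBu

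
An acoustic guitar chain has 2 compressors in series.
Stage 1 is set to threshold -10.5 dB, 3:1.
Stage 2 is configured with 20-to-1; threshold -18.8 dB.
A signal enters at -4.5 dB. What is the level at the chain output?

-18.285 dB

Stage 1: -4.5 dB is 6 dB over -10.5 dB; at 3:1 that becomes 2 dB over, giving -8.5 dB.
Stage 2: -8.5 dB is 10.3 dB over -18.8 dB; at 20:1 that becomes 0.515 dB over, giving -18.285 dB.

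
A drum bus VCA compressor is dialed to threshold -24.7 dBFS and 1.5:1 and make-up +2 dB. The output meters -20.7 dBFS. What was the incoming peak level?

Remove make-up: -20.7 − 2 = -22.7 dBFS.
That's 2 dB above the -24.7 dBFS threshold.
Before 1.5:1 compression the overshoot was 2 × 1.5 = 3 dB, so input = -24.7 + 3 = -21.7 dBFS.

-21.7 dBFS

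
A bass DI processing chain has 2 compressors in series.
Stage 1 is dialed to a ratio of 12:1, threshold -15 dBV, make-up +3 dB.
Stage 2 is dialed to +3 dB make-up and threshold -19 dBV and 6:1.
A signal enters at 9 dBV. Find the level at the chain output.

-14.5 dBV

Stage 1: 24 dB above -15 dBV, reduced 12:1 to 2 dB above → -13 dBV; +3 dB make-up → -10 dBV.
Stage 2: overshoot 9 dB → 9/6 = 1.5 dB → -17.5 dBV; +3 dB make-up → -14.5 dBV.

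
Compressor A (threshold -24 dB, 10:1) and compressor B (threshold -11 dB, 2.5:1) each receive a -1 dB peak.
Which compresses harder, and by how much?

A, by 14.7 dB

A: GR = 23 − 23/10 = 20.7 dB.
B: GR = 10 − 10/2.5 = 6 dB.
A applies 14.7 dB more gain reduction.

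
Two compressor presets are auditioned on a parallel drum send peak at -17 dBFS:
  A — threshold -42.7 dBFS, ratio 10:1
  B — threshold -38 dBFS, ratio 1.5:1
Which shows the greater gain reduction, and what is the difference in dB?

A, by 16.13 dB

A: 25.7 dB over, compressed to 2.57 dB over, so 23.13 dB of GR.
B: 21 dB over, compressed to 14 dB over, so 7 dB of GR.
Difference: 16.13 dB in favour of A.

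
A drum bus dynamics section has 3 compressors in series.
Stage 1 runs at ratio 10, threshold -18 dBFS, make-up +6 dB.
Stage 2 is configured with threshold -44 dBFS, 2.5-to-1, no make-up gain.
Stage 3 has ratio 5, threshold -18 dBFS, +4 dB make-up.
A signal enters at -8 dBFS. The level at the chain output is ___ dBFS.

-26.8 dBFS

Stage 1: overshoot 10 dB → 10/10 = 1 dB → -17 dBFS; +6 dB make-up → -11 dBFS.
Stage 2: overshoot 33 dB → 33/2.5 = 13.2 dB → -30.8 dBFS.
Stage 3: below threshold (-30.8 ≤ -18); passes unchanged; make-up brings it to -26.8 dBFS.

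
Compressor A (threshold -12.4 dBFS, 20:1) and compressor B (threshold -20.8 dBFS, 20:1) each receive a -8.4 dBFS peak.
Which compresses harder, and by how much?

A: GR = 4 − 4/20 = 3.8 dB.
B: GR = 12.4 − 12.4/20 = 11.78 dB.
Difference: 7.98 dB in favour of B.

B, by 7.98 dB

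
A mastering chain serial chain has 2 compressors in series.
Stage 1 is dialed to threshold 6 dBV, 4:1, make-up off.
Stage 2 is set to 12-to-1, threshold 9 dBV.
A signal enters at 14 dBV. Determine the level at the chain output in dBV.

8 dBV

Stage 1: overshoot 8 dB → 8/4 = 2 dB → 8 dBV.
Stage 2: below threshold (8 ≤ 9); passes unchanged; output 8 dBV.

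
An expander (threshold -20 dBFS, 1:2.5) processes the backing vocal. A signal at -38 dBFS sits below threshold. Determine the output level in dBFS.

-65 dBFS

Below threshold, a 1:2.5 expander applies gain = (2.5−1)×(T − x) of attenuation.
(2.5−1) × 18 = 27 dB, so output = -38 − 27 = -65 dBFS.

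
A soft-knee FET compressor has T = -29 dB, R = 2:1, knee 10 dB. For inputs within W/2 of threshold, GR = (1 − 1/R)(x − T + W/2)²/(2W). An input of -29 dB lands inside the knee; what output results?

x − T + W/2 = -29 − (-29) + 5 = 5.
GR = (1 − 1/2) × 5² / 20 = 0.5 × 25 / 20 = 0.625 dB.
Output = -29 − 0.625 = -29.625 dB.

-29.625 dB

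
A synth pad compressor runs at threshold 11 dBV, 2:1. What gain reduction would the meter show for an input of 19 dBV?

The signal is 8 dB above threshold.
At 2:1, output sits 8/2 = 4 dB above threshold.
Gain reduction = 8 − 4 = 4 dB.

4 dB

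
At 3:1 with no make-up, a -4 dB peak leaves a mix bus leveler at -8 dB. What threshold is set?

-10 dB

Input is 6 dB above T (since output overshoot × R = input overshoot: (-8 − T)·3 = -4 − T gives T = -10 dB).
Check: -10 + (-4 − (-10))/3 = -10 + 2 = -8 dB. ✓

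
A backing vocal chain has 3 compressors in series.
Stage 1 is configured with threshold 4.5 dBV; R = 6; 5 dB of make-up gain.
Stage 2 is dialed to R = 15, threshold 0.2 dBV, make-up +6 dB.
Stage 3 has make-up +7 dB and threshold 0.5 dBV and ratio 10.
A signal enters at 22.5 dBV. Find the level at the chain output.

8.152 dBV

Stage 1: 22.5 dBV is 18 dB over 4.5 dBV; at 6:1 that becomes 3 dB over, giving 7.5 dBV; +5 dB make-up → 12.5 dBV.
Stage 2: 12.5 dBV is 12.3 dB over 0.2 dBV; at 15:1 that becomes 0.82 dB over, giving 1.02 dBV; +6 dB make-up → 7.02 dBV.
Stage 3: 6.52 dB above 0.5 dBV, reduced 10:1 to 0.652 dB above → 1.152 dBV; +7 dB make-up → 8.152 dBV.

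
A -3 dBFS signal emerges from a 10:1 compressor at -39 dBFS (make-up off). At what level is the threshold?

-43 dBFS

Gain reduction = -3 − (-39) = 36 dB; output overshoot = GR / (R − 1) = 36 / 9 = 4 dB.
Threshold = output − output overshoot = -39 − 4 = -43 dBFS.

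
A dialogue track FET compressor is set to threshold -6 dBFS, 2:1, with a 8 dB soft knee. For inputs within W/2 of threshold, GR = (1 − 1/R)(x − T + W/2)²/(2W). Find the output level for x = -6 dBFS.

x − T + W/2 = -6 − (-6) + 4 = 4.
GR = (1 − 1/2) × 4² / 16 = 0.5 × 16 / 16 = 0.5 dB.
Output = -6 − 0.5 = -6.5 dBFS.

-6.5 dBFS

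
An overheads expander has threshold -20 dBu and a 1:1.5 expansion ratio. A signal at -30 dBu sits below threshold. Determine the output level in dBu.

-35 dBu

The input is 10 dB below the -20 dBu threshold.
A 1:1.5 expander multiplies undershoot by 1.5: 10 × 1.5 = 15 dB below threshold.
Output = -20 − 15 = -35 dBu.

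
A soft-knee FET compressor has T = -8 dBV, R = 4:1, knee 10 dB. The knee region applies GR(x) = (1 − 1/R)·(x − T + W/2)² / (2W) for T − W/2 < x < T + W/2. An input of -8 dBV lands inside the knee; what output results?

x − T + W/2 = -8 − (-8) + 5 = 5.
GR = (1 − 1/4) × 5² / 20 = 0.75 × 25 / 20 = 0.9375 dB.
Output = -8 − 0.9375 = -8.9375 dBV.

-8.9375 dBV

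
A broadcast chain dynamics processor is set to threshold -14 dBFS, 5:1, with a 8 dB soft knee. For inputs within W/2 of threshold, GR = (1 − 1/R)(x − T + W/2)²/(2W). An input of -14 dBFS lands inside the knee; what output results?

-14.8 dBFS

x − T + W/2 = -14 − (-14) + 4 = 4.
GR = (1 − 1/5) × 4² / 16 = 0.8 × 16 / 16 = 0.8 dB.
Output = -14 − 0.8 = -14.8 dBFS.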